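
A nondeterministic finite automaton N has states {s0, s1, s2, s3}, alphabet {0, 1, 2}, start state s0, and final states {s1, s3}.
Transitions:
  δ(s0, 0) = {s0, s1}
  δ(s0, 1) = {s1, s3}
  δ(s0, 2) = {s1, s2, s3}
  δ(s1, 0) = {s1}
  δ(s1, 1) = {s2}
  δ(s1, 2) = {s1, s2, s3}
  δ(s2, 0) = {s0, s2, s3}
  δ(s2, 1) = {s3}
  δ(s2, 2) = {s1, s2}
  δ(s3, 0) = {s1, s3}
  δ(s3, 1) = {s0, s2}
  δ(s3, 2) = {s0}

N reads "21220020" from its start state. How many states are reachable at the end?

4

Start: {s0}
read 2: {s1, s2, s3}
read 1: {s0, s2, s3}
read 2: {s0, s1, s2, s3}
read 2: {s0, s1, s2, s3}
read 0: {s0, s1, s2, s3}
read 0: {s0, s1, s2, s3}
read 2: {s0, s1, s2, s3}
read 0: {s0, s1, s2, s3}
Final reachable set {s0, s1, s2, s3} has 4 states.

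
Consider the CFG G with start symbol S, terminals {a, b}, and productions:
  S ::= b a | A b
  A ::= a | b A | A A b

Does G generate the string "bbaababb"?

yes

S ⇒ Ab ⇒ AAbb ⇒ AAbAbb ⇒ bAAbAbb ⇒ bbAAbAbb ⇒ bbaAbAbb ⇒ bbaabAbb ⇒ bbaababb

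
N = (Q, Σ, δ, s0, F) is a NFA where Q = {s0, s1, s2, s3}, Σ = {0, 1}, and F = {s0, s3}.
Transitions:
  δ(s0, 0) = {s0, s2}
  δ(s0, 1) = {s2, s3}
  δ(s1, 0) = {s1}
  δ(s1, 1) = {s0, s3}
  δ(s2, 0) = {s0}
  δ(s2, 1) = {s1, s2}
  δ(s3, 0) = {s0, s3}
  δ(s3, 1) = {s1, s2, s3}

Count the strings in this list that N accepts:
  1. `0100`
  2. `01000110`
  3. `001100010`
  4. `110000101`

`0100`: accepted
`01000110`: accepted
`001100010`: accepted
`110000101`: accepted

4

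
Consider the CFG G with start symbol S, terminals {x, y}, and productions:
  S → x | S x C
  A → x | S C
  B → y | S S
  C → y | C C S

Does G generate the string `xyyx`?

no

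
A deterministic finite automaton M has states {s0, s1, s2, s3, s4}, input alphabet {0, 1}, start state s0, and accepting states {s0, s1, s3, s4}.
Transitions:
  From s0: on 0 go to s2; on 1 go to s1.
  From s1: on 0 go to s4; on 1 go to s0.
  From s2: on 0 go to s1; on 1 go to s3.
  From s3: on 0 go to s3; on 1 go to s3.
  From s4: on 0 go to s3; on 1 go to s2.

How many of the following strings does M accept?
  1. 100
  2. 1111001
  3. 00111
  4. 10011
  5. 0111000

5

100: accepted
1111001: accepted
00111: accepted
10011: accepted
0111000: accepted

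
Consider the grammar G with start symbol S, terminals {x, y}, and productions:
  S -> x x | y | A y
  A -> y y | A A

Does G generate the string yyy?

S ⇒ Ay ⇒ yyy

yes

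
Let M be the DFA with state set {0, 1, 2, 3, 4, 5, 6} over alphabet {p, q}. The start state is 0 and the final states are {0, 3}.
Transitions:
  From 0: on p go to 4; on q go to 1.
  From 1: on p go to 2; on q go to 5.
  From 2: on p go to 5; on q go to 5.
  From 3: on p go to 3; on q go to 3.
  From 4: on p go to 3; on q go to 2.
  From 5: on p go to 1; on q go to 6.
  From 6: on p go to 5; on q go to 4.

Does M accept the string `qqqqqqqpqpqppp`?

rejected

0 --q--> 1
1 --q--> 5
5 --q--> 6
6 --q--> 4
4 --q--> 2
2 --q--> 5
5 --q--> 6
6 --p--> 5
5 --q--> 6
6 --p--> 5
5 --q--> 6
6 --p--> 5
5 --p--> 1
1 --p--> 2
End in state 2, which is not an accepting state.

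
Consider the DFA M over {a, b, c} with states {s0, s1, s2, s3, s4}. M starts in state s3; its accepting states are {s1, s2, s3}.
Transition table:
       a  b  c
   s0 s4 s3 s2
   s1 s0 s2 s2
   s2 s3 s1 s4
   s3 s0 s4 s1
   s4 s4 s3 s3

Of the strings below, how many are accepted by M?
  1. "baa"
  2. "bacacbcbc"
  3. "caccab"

2

"baa": rejected
"bacacbcbc": accepted
"caccab": accepted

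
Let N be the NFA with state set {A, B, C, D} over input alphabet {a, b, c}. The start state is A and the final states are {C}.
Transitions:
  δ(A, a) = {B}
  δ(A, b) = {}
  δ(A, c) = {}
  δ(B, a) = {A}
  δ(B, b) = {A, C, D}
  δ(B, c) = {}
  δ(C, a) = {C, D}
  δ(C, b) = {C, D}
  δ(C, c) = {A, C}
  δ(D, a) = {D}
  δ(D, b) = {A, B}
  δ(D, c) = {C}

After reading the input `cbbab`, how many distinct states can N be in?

Start: {A}
read c: {}
The reachable set is empty and stays empty for the remaining 4 symbols.
Final reachable set {} has 0 states.

0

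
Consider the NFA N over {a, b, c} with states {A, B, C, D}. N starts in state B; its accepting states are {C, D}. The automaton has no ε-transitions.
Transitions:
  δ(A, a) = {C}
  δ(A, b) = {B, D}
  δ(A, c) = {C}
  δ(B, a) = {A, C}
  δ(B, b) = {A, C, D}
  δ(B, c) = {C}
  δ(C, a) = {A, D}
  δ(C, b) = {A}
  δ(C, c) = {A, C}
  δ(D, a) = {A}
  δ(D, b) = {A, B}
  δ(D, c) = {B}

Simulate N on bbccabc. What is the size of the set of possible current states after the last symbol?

2

Start: {B}
read b: {A, C, D}
read b: {A, B, D}
read c: {B, C}
read c: {A, C}
read a: {A, C, D}
read b: {A, B, D}
read c: {B, C}
Final reachable set {B, C} has 2 states.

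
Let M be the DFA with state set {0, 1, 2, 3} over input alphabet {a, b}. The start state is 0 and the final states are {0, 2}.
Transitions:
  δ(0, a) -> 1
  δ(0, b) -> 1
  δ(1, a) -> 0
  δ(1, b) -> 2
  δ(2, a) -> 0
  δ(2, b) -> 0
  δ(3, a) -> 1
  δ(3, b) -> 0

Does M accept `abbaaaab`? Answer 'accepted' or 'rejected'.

rejected

0 --a--> 1
1 --b--> 2
2 --b--> 0
0 --a--> 1
1 --a--> 0
0 --a--> 1
1 --a--> 0
0 --b--> 1
End in state 1, which is not an accepting state.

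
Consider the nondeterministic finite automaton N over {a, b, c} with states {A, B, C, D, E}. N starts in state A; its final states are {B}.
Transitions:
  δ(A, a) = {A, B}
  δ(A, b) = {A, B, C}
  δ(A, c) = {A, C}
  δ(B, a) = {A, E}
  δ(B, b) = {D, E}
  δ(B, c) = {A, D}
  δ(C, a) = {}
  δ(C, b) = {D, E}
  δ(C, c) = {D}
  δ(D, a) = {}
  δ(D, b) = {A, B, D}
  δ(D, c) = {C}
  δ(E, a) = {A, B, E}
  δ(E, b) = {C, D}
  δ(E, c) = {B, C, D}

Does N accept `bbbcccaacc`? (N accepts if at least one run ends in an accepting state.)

rejected

Start: {A}
read b: {A, B, C}
read b: {A, B, C, D, E}
read b: {A, B, C, D, E}
read c: {A, B, C, D}
read c: {A, C, D}
read c: {A, C, D}
read a: {A, B}
read a: {A, B, E}
read c: {A, B, C, D}
read c: {A, C, D}
Reachable ∩ accepting = {} — empty.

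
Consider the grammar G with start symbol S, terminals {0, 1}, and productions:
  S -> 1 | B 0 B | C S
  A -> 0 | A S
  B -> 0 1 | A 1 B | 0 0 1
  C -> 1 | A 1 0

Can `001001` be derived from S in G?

yes

S ⇒ B0B ⇒ 0010B ⇒ 001001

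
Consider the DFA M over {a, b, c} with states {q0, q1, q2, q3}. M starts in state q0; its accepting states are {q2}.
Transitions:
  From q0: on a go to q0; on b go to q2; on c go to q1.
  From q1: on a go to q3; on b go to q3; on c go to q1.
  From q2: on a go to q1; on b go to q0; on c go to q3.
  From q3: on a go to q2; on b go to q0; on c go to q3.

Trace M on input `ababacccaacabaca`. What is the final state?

q3

q0 --a--> q0
q0 --b--> q2
q2 --a--> q1
q1 --b--> q3
q3 --a--> q2
q2 --c--> q3
q3 --c--> q3
q3 --c--> q3
q3 --a--> q2
q2 --a--> q1
q1 --c--> q1
q1 --a--> q3
q3 --b--> q0
q0 --a--> q0
q0 --c--> q1
q1 --a--> q3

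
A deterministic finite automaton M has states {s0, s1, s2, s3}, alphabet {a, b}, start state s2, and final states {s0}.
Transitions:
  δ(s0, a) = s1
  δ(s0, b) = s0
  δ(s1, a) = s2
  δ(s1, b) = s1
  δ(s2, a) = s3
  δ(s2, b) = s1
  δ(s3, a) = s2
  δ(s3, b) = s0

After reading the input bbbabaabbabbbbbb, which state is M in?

s2 --b--> s1
s1 --b--> s1
s1 --b--> s1
s1 --a--> s2
s2 --b--> s1
s1 --a--> s2
s2 --a--> s3
s3 --b--> s0
s0 --b--> s0
s0 --a--> s1
s1 --b--> s1
s1 --b--> s1
s1 --b--> s1
s1 --b--> s1
s1 --b--> s1
s1 --b--> s1

s1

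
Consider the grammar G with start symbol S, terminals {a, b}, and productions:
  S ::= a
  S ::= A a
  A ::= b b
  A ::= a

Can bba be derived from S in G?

yes

S ⇒ Aa ⇒ bba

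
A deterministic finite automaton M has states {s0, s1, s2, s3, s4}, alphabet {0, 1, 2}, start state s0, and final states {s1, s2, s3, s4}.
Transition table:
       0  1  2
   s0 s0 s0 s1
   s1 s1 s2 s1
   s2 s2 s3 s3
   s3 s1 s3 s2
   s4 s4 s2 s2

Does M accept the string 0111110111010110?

rejected

s0 --0--> s0
s0 --1--> s0
s0 --1--> s0
s0 --1--> s0
s0 --1--> s0
s0 --1--> s0
s0 --0--> s0
s0 --1--> s0
s0 --1--> s0
s0 --1--> s0
s0 --0--> s0
s0 --1--> s0
s0 --0--> s0
s0 --1--> s0
s0 --1--> s0
s0 --0--> s0
End in state s0, which is not an accepting state.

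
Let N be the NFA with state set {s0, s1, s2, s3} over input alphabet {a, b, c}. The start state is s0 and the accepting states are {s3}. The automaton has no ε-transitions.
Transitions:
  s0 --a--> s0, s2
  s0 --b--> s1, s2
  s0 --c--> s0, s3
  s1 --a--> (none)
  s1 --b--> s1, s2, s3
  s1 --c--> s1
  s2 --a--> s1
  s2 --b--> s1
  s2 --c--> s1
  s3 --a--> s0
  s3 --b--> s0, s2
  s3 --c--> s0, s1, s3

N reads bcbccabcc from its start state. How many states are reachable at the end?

1

Start: {s0}
read b: {s1, s2}
read c: {s1}
read b: {s1, s2, s3}
read c: {s0, s1, s3}
read c: {s0, s1, s3}
read a: {s0, s2}
read b: {s1, s2}
read c: {s1}
read c: {s1}
Final reachable set {s1} has 1 state.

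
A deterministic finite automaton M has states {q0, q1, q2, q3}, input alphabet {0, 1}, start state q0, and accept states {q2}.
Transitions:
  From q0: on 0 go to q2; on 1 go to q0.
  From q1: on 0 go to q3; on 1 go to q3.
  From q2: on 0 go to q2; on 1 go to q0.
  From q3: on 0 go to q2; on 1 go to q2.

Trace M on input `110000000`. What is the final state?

q0 --1--> q0
q0 --1--> q0
q0 --0--> q2
q2 --0--> q2
q2 --0--> q2
q2 --0--> q2
q2 --0--> q2
q2 --0--> q2
q2 --0--> q2

q2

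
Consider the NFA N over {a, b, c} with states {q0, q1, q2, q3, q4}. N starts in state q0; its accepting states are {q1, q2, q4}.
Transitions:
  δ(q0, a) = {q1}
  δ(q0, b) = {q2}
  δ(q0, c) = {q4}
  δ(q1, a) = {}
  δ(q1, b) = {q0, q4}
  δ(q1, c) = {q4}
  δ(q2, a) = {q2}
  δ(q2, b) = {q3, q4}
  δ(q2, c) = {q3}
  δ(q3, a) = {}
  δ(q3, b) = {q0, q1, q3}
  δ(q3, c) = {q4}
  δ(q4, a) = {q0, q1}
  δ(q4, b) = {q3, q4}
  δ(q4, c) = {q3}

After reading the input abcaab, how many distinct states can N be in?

2

Start: {q0}
read a: {q1}
read b: {q0, q4}
read c: {q3, q4}
read a: {q0, q1}
read a: {q1}
read b: {q0, q4}
Final reachable set {q0, q4} has 2 states.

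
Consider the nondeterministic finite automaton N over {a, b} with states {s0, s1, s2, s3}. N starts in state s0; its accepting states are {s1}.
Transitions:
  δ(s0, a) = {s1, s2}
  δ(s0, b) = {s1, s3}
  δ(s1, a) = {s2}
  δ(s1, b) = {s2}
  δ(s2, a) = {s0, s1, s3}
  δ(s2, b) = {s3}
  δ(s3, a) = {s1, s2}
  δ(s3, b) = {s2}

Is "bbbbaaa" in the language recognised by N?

accepted

Start: {s0}
read b: {s1, s3}
read b: {s2}
read b: {s3}
read b: {s2}
read a: {s0, s1, s3}
read a: {s1, s2}
read a: {s0, s1, s2, s3}
Reachable ∩ accepting = {s1} — nonempty.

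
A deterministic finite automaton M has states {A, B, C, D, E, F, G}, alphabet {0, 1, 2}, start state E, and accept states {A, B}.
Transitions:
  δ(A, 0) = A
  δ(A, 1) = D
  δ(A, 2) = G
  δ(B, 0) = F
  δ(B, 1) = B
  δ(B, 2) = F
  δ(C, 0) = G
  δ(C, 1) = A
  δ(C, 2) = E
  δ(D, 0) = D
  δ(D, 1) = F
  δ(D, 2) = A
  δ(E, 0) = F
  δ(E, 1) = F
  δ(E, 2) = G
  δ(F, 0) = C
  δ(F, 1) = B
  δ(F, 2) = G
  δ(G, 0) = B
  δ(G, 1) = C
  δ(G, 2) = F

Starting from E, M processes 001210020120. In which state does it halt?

B

E --0--> F
F --0--> C
C --1--> A
A --2--> G
G --1--> C
C --0--> G
G --0--> B
B --2--> F
F --0--> C
C --1--> A
A --2--> G
G --0--> B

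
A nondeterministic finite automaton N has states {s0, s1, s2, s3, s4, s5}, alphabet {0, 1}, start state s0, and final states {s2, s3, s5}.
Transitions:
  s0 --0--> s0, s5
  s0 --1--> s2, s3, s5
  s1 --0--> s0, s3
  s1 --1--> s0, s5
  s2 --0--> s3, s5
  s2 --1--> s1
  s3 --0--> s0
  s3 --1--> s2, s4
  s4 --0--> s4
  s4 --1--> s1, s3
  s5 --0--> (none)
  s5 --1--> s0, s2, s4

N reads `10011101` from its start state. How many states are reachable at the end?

Start: {s0}
read 1: {s2, s3, s5}
read 0: {s0, s3, s5}
read 0: {s0, s5}
read 1: {s0, s2, s3, s4, s5}
read 1: {s0, s1, s2, s3, s4, s5}
read 1: {s0, s1, s2, s3, s4, s5}
read 0: {s0, s3, s4, s5}
read 1: {s0, s1, s2, s3, s4, s5}
Final reachable set {s0, s1, s2, s3, s4, s5} has 6 states.

6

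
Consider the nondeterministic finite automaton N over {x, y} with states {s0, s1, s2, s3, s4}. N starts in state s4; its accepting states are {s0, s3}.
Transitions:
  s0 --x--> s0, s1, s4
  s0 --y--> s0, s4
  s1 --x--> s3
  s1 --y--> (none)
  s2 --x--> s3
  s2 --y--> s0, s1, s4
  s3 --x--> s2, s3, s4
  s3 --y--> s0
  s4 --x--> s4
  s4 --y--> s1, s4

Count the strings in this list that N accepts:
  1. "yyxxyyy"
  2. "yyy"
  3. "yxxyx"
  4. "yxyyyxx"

3

"yyxxyyy": accepted
"yyy": rejected
"yxxyx": accepted
"yxyyyxx": accepted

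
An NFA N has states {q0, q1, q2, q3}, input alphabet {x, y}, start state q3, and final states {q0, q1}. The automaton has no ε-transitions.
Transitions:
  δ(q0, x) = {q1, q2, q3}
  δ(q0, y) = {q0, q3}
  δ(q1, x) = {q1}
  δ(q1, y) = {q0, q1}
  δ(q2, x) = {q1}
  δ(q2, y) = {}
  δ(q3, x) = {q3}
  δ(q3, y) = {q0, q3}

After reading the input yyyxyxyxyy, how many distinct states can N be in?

Start: {q3}
read y: {q0, q3}
read y: {q0, q3}
read y: {q0, q3}
read x: {q1, q2, q3}
read y: {q0, q1, q3}
read x: {q1, q2, q3}
read y: {q0, q1, q3}
read x: {q1, q2, q3}
read y: {q0, q1, q3}
read y: {q0, q1, q3}
Final reachable set {q0, q1, q3} has 3 states.

3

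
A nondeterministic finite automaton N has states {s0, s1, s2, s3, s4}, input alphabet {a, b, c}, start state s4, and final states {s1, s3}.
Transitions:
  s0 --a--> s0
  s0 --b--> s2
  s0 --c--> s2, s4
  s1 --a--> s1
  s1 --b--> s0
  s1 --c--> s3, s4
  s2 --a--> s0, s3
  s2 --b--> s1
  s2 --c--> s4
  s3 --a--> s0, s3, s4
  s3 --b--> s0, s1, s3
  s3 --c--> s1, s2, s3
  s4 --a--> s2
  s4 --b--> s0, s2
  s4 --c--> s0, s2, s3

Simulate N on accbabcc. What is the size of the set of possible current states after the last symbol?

5

Start: {s4}
read a: {s2}
read c: {s4}
read c: {s0, s2, s3}
read b: {s0, s1, s2, s3}
read a: {s0, s1, s3, s4}
read b: {s0, s1, s2, s3}
read c: {s1, s2, s3, s4}
read c: {s0, s1, s2, s3, s4}
Final reachable set {s0, s1, s2, s3, s4} has 5 states.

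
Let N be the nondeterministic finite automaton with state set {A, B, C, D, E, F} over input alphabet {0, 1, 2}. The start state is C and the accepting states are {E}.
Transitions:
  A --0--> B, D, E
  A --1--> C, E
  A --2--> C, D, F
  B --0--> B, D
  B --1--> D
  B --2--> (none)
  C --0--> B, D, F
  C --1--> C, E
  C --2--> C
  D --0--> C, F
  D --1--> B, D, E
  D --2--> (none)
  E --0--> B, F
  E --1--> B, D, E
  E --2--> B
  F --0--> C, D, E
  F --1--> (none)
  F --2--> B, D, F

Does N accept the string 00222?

Start: {C}
read 0: {B, D, F}
read 0: {B, C, D, E, F}
read 2: {B, C, D, F}
read 2: {B, C, D, F}
read 2: {B, C, D, F}
Reachable ∩ accepting = {} — empty.

rejected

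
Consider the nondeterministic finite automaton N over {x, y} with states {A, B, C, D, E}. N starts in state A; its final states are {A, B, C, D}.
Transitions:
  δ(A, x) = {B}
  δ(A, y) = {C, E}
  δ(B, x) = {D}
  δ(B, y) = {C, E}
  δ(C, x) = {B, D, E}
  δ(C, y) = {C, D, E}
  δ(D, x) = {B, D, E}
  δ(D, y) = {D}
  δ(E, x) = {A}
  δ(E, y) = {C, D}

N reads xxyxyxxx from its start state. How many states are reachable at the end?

4

Start: {A}
read x: {B}
read x: {D}
read y: {D}
read x: {B, D, E}
read y: {C, D, E}
read x: {A, B, D, E}
read x: {A, B, D, E}
read x: {A, B, D, E}
Final reachable set {A, B, D, E} has 4 states.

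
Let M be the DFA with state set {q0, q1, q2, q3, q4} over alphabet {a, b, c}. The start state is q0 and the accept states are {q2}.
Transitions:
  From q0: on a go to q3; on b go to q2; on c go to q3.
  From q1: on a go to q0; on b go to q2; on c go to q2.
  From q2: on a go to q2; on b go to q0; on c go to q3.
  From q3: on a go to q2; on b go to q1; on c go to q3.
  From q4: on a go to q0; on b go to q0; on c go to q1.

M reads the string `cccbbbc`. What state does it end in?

q0 --c--> q3
q3 --c--> q3
q3 --c--> q3
q3 --b--> q1
q1 --b--> q2
q2 --b--> q0
q0 --c--> q3

q3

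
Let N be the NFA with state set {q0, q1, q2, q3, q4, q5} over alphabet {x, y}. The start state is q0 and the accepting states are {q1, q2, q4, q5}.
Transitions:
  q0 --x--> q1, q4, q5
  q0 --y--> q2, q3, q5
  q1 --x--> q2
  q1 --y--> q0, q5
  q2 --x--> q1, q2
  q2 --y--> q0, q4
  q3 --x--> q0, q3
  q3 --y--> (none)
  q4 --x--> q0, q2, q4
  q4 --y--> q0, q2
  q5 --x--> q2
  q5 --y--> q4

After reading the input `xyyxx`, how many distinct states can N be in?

Start: {q0}
read x: {q1, q4, q5}
read y: {q0, q2, q4, q5}
read y: {q0, q2, q3, q4, q5}
read x: {q0, q1, q2, q3, q4, q5}
read x: {q0, q1, q2, q3, q4, q5}
Final reachable set {q0, q1, q2, q3, q4, q5} has 6 states.

6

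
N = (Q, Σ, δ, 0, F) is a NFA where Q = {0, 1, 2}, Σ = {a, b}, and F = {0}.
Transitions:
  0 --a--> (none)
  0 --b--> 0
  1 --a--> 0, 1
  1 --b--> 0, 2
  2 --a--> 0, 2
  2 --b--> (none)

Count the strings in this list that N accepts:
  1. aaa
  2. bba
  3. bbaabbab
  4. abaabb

0

aaa: rejected
bba: rejected
bbaabbab: rejected
abaabb: rejected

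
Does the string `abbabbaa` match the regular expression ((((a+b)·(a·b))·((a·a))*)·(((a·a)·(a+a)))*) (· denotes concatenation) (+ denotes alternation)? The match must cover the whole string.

no

No split of abbabbaa into u·v has (((a+b)·(a·b))·((a·a))*) matching u and (((a·a)·(a+a)))* matching v.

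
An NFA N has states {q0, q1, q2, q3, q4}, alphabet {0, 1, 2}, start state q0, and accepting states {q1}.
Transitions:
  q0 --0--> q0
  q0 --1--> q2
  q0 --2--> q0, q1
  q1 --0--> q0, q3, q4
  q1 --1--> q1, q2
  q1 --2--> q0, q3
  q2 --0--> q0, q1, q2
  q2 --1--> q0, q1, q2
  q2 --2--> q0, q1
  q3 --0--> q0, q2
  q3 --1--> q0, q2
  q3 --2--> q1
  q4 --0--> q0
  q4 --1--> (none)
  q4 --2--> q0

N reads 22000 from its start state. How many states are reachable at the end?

Start: {q0}
read 2: {q0, q1}
read 2: {q0, q1, q3}
read 0: {q0, q2, q3, q4}
read 0: {q0, q1, q2}
read 0: {q0, q1, q2, q3, q4}
Final reachable set {q0, q1, q2, q3, q4} has 5 states.

5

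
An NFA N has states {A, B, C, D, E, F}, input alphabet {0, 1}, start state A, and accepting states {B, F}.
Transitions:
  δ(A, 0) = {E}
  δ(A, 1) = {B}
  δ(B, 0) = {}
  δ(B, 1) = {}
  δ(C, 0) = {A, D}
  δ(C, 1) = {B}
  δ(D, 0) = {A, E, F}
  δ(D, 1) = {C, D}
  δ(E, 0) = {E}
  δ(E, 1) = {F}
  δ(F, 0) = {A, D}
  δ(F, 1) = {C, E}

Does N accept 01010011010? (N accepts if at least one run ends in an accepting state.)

accepted

Start: {A}
read 0: {E}
read 1: {F}
read 0: {A, D}
read 1: {B, C, D}
read 0: {A, D, E, F}
read 0: {A, D, E, F}
read 1: {B, C, D, E, F}
read 1: {B, C, D, E, F}
read 0: {A, D, E, F}
read 1: {B, C, D, E, F}
read 0: {A, D, E, F}
Reachable ∩ accepting = {F} — nonempty.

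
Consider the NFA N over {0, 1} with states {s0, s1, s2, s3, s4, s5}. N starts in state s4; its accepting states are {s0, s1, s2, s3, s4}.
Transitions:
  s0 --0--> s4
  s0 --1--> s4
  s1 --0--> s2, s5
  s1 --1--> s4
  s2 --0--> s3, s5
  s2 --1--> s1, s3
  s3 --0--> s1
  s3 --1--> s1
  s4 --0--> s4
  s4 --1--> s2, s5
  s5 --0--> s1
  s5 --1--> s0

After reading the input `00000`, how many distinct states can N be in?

1

Start: {s4}
read 0: {s4}
read 0: {s4}
read 0: {s4}
read 0: {s4}
read 0: {s4}
Final reachable set {s4} has 1 state.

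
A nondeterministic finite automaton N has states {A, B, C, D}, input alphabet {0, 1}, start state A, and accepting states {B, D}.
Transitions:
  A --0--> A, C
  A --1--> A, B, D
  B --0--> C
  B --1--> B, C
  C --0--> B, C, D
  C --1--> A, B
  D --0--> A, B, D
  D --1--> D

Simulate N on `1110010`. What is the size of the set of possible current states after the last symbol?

4

Start: {A}
read 1: {A, B, D}
read 1: {A, B, C, D}
read 1: {A, B, C, D}
read 0: {A, B, C, D}
read 0: {A, B, C, D}
read 1: {A, B, C, D}
read 0: {A, B, C, D}
Final reachable set {A, B, C, D} has 4 states.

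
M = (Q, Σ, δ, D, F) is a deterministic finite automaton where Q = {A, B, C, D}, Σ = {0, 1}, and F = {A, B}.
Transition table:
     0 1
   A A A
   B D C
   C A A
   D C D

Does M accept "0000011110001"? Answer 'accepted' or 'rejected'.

D --0--> C
C --0--> A
A --0--> A
A --0--> A
A --0--> A
A --1--> A
A --1--> A
A --1--> A
A --1--> A
A --0--> A
A --0--> A
A --0--> A
A --1--> A
End in state A, which is an accepting state.

accepted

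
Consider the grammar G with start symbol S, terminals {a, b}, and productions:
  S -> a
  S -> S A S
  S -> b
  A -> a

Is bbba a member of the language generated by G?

no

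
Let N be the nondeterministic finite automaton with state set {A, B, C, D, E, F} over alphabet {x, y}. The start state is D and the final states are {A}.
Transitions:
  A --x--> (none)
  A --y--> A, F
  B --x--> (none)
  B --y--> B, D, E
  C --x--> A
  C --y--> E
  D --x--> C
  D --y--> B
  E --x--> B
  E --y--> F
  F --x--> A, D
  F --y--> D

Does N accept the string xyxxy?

rejected

Start: {D}
read x: {C}
read y: {E}
read x: {B}
read x: {}
The reachable set is empty and stays empty for the remaining 1 symbol.
Reachable ∩ accepting = {} — empty.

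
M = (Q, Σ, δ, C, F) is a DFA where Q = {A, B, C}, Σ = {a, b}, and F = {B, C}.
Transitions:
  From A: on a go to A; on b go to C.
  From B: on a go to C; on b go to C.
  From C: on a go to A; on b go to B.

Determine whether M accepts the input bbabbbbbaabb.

accepted

C --b--> B
B --b--> C
C --a--> A
A --b--> C
C --b--> B
B --b--> C
C --b--> B
B --b--> C
C --a--> A
A --a--> A
A --b--> C
C --b--> B
End in state B, which is an accepting state.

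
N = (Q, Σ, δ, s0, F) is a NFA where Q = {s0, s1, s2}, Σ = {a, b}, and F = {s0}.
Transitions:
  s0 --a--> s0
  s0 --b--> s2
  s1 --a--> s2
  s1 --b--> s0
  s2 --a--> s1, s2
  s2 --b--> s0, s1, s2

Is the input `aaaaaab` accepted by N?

Start: {s0}
read a: {s0}
read a: {s0}
read a: {s0}
read a: {s0}
read a: {s0}
read a: {s0}
read b: {s2}
Reachable ∩ accepting = {} — empty.

rejected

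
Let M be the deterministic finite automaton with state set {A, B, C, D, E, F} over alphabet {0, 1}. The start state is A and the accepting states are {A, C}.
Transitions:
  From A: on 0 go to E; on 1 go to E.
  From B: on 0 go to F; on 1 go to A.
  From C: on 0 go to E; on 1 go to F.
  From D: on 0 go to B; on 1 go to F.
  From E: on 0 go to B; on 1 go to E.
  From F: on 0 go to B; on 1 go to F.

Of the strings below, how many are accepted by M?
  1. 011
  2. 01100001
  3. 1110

0

011: rejected
01100001: rejected
1110: rejected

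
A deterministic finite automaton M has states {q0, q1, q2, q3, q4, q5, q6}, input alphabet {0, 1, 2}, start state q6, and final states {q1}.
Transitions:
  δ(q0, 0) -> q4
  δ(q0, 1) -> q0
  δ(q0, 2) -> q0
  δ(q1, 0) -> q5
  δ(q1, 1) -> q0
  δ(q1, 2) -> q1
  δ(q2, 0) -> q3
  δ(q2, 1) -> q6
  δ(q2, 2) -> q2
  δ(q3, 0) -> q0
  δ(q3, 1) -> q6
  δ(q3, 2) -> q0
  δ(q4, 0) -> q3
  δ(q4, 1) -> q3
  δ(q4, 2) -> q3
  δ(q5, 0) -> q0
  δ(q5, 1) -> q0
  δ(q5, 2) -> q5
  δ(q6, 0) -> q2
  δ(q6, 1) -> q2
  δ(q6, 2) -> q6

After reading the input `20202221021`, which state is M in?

q6

q6 --2--> q6
q6 --0--> q2
q2 --2--> q2
q2 --0--> q3
q3 --2--> q0
q0 --2--> q0
q0 --2--> q0
q0 --1--> q0
q0 --0--> q4
q4 --2--> q3
q3 --1--> q6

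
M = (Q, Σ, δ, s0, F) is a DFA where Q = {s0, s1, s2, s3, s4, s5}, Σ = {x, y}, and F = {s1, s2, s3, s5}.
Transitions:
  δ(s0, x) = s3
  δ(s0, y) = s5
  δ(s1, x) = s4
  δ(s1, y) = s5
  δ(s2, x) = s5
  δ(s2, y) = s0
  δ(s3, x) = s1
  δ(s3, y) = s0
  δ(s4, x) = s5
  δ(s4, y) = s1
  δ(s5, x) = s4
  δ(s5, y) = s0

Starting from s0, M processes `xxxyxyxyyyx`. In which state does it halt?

s3

s0 --x--> s3
s3 --x--> s1
s1 --x--> s4
s4 --y--> s1
s1 --x--> s4
s4 --y--> s1
s1 --x--> s4
s4 --y--> s1
s1 --y--> s5
s5 --y--> s0
s0 --x--> s3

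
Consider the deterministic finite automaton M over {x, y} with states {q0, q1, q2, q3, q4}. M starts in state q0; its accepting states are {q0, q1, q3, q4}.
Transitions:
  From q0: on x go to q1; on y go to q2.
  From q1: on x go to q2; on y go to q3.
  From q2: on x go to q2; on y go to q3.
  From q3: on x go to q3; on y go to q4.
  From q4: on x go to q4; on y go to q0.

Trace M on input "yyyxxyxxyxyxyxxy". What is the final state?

q0 --y--> q2
q2 --y--> q3
q3 --y--> q4
q4 --x--> q4
q4 --x--> q4
q4 --y--> q0
q0 --x--> q1
q1 --x--> q2
q2 --y--> q3
q3 --x--> q3
q3 --y--> q4
q4 --x--> q4
q4 --y--> q0
q0 --x--> q1
q1 --x--> q2
q2 --y--> q3

q3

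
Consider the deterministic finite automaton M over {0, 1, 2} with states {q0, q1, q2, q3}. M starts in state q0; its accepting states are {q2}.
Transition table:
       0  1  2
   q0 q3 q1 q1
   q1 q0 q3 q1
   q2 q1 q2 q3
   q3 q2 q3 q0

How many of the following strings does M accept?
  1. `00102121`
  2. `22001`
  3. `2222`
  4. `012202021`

`00102121`: rejected
`22001`: rejected
`2222`: rejected
`012202021`: rejected

0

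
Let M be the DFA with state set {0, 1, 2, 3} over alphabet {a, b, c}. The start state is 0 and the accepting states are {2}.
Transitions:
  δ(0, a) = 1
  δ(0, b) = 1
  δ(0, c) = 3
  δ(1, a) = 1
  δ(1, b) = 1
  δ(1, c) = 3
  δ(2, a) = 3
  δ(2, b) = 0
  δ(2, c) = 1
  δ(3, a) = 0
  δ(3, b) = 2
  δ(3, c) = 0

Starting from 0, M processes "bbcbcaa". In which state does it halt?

0 --b--> 1
1 --b--> 1
1 --c--> 3
3 --b--> 2
2 --c--> 1
1 --a--> 1
1 --a--> 1

1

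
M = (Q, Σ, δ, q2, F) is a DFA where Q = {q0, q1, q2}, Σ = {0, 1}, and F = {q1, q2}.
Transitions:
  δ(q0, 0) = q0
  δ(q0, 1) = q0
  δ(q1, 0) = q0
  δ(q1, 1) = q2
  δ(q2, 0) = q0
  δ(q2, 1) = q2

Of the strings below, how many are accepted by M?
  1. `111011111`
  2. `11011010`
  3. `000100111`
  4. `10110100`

0

`111011111`: rejected
`11011010`: rejected
`000100111`: rejected
`10110100`: rejected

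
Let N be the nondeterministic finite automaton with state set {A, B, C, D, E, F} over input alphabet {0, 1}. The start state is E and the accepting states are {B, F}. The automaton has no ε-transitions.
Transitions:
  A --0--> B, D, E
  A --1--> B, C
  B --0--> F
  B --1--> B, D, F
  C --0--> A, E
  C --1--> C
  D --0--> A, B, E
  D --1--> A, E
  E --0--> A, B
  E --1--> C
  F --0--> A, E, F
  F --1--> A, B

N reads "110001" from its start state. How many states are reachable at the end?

6

Start: {E}
read 1: {C}
read 1: {C}
read 0: {A, E}
read 0: {A, B, D, E}
read 0: {A, B, D, E, F}
read 1: {A, B, C, D, E, F}
Final reachable set {A, B, C, D, E, F} has 6 states.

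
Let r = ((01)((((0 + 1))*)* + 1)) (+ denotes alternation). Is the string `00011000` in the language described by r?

No split of 00011000 into u·v has (01) matching u and ((((0+1))*)*+1) matching v.

no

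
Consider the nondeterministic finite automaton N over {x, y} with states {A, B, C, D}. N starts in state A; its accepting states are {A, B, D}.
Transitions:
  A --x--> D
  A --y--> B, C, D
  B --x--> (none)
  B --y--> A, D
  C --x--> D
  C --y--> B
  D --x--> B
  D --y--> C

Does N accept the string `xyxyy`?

accepted

Start: {A}
read x: {D}
read y: {C}
read x: {D}
read y: {C}
read y: {B}
Reachable ∩ accepting = {B} — nonempty.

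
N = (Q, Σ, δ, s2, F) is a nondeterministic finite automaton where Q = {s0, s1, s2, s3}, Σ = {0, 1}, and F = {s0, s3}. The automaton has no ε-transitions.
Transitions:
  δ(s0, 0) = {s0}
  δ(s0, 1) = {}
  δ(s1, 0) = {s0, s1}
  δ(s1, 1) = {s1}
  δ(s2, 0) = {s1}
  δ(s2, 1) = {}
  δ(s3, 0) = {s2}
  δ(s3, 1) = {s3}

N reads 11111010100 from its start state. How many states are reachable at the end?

Start: {s2}
read 1: {}
The reachable set is empty and stays empty for the remaining 10 symbols.
Final reachable set {} has 0 states.

0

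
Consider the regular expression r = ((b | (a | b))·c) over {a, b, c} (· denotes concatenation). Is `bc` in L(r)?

yes

Split as b·c: (b|(a|b)) matches b and c matches c.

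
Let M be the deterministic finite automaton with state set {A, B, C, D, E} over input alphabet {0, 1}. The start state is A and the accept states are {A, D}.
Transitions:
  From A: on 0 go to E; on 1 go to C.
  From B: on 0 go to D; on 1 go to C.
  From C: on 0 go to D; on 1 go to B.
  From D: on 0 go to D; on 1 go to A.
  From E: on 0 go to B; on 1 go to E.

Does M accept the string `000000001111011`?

rejected

A --0--> E
E --0--> B
B --0--> D
D --0--> D
D --0--> D
D --0--> D
D --0--> D
D --0--> D
D --1--> A
A --1--> C
C --1--> B
B --1--> C
C --0--> D
D --1--> A
A --1--> C
End in state C, which is not an accepting state.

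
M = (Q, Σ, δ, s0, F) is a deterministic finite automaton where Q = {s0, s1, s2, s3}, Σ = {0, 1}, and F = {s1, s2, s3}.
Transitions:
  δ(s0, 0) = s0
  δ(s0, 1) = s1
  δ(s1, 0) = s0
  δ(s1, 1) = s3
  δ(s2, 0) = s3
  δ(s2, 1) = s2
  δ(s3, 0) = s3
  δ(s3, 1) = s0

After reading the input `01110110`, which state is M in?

s0 --0--> s0
s0 --1--> s1
s1 --1--> s3
s3 --1--> s0
s0 --0--> s0
s0 --1--> s1
s1 --1--> s3
s3 --0--> s3

s3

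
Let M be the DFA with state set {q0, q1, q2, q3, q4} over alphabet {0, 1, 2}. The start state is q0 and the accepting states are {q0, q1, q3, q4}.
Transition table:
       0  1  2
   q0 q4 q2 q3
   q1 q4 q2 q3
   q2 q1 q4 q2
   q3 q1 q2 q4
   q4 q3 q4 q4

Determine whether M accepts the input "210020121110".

accepted

q0 --2--> q3
q3 --1--> q2
q2 --0--> q1
q1 --0--> q4
q4 --2--> q4
q4 --0--> q3
q3 --1--> q2
q2 --2--> q2
q2 --1--> q4
q4 --1--> q4
q4 --1--> q4
q4 --0--> q3
End in state q3, which is an accepting state.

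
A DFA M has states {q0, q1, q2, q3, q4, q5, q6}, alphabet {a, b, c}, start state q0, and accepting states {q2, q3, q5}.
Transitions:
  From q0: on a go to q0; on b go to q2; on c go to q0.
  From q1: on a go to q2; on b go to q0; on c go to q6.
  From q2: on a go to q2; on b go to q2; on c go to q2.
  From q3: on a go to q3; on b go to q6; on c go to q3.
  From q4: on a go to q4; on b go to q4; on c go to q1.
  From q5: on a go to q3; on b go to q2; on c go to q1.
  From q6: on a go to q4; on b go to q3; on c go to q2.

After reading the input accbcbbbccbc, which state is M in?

q2

q0 --a--> q0
q0 --c--> q0
q0 --c--> q0
q0 --b--> q2
q2 --c--> q2
q2 --b--> q2
q2 --b--> q2
q2 --b--> q2
q2 --c--> q2
q2 --c--> q2
q2 --b--> q2
q2 --c--> q2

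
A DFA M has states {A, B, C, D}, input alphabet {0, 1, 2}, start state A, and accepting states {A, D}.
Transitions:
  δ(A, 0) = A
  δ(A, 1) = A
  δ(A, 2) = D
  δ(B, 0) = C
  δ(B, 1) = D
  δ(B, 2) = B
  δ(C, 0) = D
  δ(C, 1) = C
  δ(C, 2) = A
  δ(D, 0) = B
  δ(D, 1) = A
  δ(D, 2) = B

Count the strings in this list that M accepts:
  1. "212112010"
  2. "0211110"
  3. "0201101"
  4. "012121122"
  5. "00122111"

"212112010": rejected
"0211110": accepted
"0201101": accepted
"012121122": rejected
"00122111": accepted

3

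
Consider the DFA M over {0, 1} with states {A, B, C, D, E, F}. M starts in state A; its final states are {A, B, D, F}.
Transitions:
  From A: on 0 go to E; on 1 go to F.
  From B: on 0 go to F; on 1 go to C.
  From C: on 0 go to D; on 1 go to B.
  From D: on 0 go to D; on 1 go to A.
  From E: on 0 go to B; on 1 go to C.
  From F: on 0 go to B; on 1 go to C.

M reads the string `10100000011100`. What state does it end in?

D

A --1--> F
F --0--> B
B --1--> C
C --0--> D
D --0--> D
D --0--> D
D --0--> D
D --0--> D
D --0--> D
D --1--> A
A --1--> F
F --1--> C
C --0--> D
D --0--> D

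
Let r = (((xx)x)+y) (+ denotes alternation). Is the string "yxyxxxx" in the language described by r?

no

Neither ((xx)x) nor y matches yxyxxxx.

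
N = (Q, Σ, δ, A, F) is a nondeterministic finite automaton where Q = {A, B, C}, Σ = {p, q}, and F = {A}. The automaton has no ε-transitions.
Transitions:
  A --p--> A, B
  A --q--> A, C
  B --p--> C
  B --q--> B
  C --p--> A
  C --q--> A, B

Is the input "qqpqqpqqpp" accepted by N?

Start: {A}
read q: {A, C}
read q: {A, B, C}
read p: {A, B, C}
read q: {A, B, C}
read q: {A, B, C}
read p: {A, B, C}
read q: {A, B, C}
read q: {A, B, C}
read p: {A, B, C}
read p: {A, B, C}
Reachable ∩ accepting = {A} — nonempty.

accepted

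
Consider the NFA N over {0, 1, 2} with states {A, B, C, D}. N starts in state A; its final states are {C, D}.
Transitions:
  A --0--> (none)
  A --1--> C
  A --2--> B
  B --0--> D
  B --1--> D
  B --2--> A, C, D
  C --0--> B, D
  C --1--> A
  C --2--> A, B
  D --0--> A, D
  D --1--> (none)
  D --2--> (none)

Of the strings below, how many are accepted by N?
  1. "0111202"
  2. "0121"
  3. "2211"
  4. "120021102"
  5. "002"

"0111202": rejected
"0121": rejected
"2211": accepted
"120021102": rejected
"002": rejected

1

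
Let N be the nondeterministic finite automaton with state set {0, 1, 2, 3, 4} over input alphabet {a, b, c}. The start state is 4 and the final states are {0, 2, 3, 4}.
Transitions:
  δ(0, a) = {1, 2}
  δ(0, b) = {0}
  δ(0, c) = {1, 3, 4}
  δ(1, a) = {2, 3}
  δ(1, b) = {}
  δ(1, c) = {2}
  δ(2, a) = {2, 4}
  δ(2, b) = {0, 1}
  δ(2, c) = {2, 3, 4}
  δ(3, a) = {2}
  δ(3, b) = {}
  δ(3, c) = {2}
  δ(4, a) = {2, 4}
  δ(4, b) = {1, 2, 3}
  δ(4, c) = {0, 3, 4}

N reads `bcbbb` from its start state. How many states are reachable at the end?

Start: {4}
read b: {1, 2, 3}
read c: {2, 3, 4}
read b: {0, 1, 2, 3}
read b: {0, 1}
read b: {0}
Final reachable set {0} has 1 state.

1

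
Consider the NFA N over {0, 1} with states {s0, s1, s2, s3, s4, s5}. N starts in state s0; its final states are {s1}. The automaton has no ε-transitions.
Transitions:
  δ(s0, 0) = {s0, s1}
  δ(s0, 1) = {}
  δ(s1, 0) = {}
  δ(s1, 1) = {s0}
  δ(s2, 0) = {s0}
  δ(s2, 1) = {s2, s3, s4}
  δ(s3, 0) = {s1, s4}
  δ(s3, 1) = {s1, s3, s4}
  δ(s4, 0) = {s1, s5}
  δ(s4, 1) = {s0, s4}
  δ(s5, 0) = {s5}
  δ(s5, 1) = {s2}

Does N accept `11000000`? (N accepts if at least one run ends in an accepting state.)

Start: {s0}
read 1: {}
The reachable set is empty and stays empty for the remaining 7 symbols.
Reachable ∩ accepting = {} — empty.

rejected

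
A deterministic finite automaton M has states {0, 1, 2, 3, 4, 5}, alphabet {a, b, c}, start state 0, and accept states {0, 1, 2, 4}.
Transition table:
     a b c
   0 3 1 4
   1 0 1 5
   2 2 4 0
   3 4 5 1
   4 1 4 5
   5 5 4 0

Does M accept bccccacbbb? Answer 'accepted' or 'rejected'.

accepted

0 --b--> 1
1 --c--> 5
5 --c--> 0
0 --c--> 4
4 --c--> 5
5 --a--> 5
5 --c--> 0
0 --b--> 1
1 --b--> 1
1 --b--> 1
End in state 1, which is an accepting state.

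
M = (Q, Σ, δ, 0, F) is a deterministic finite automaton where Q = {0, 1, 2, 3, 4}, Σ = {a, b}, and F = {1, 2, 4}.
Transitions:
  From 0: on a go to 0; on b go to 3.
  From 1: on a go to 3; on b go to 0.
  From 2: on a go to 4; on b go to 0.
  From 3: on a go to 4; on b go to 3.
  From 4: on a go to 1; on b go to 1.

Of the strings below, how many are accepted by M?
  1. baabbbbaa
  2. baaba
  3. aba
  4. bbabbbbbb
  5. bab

3

baabbbbaa: accepted
baaba: rejected
aba: accepted
bbabbbbbb: rejected
bab: accepted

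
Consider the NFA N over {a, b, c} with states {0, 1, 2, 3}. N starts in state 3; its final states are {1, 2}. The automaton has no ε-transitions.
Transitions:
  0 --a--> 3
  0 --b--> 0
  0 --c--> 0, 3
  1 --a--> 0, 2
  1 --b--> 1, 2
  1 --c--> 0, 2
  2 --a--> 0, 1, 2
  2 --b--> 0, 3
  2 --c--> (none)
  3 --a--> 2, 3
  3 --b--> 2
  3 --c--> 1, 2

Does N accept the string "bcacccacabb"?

rejected

Start: {3}
read b: {2}
read c: {}
The reachable set is empty and stays empty for the remaining 9 symbols.
Reachable ∩ accepting = {} — empty.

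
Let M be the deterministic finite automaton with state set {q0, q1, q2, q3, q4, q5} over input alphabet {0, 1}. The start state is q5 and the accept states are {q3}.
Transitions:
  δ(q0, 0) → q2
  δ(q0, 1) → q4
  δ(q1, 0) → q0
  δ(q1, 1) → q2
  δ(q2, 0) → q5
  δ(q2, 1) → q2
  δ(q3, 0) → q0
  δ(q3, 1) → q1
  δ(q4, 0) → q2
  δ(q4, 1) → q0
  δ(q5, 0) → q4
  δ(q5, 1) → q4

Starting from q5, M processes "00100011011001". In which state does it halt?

q4

q5 --0--> q4
q4 --0--> q2
q2 --1--> q2
q2 --0--> q5
q5 --0--> q4
q4 --0--> q2
q2 --1--> q2
q2 --1--> q2
q2 --0--> q5
q5 --1--> q4
q4 --1--> q0
q0 --0--> q2
q2 --0--> q5
q5 --1--> q4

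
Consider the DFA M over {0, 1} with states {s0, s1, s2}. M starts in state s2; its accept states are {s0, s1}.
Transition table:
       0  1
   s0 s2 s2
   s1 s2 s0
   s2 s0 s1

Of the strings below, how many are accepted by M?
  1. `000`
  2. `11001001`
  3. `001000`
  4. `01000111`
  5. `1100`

4

`000`: accepted
`11001001`: accepted
`001000`: rejected
`01000111`: accepted
`1100`: accepted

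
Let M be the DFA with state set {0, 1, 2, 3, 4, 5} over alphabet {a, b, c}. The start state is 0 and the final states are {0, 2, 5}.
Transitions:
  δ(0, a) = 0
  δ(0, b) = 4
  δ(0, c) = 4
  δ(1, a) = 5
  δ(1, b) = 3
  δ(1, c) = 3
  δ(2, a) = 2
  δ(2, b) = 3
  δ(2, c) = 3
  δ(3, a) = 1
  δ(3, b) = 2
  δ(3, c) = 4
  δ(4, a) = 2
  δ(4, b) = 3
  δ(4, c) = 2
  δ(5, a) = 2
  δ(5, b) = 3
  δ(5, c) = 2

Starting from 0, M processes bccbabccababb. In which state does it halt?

0 --b--> 4
4 --c--> 2
2 --c--> 3
3 --b--> 2
2 --a--> 2
2 --b--> 3
3 --c--> 4
4 --c--> 2
2 --a--> 2
2 --b--> 3
3 --a--> 1
1 --b--> 3
3 --b--> 2

2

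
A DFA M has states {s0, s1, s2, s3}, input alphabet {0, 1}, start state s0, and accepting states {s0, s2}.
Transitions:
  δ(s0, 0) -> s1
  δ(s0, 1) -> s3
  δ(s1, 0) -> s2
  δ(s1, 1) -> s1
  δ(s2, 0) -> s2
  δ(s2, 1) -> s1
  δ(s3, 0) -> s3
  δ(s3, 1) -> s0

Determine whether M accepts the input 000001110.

accepted

s0 --0--> s1
s1 --0--> s2
s2 --0--> s2
s2 --0--> s2
s2 --0--> s2
s2 --1--> s1
s1 --1--> s1
s1 --1--> s1
s1 --0--> s2
End in state s2, which is an accepting state.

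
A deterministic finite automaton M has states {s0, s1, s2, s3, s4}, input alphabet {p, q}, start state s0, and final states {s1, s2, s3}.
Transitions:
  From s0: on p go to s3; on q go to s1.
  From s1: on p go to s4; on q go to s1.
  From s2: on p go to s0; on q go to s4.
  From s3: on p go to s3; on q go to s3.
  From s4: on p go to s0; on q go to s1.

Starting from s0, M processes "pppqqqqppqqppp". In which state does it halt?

s0 --p--> s3
s3 --p--> s3
s3 --p--> s3
s3 --q--> s3
s3 --q--> s3
s3 --q--> s3
s3 --q--> s3
s3 --p--> s3
s3 --p--> s3
s3 --q--> s3
s3 --q--> s3
s3 --p--> s3
s3 --p--> s3
s3 --p--> s3

s3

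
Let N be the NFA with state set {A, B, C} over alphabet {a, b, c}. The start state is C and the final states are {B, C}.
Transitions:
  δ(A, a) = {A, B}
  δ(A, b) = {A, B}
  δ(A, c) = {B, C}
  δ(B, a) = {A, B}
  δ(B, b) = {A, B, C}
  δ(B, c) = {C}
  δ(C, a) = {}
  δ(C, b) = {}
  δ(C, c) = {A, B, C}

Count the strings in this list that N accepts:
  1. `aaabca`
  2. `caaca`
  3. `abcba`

1

`aaabca`: rejected
`caaca`: accepted
`abcba`: rejected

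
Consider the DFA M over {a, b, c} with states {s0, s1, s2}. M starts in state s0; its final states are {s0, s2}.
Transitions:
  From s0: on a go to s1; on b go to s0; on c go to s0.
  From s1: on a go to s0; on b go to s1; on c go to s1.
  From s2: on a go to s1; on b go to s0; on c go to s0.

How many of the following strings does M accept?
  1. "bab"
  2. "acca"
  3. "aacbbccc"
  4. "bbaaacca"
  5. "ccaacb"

"bab": rejected
"acca": accepted
"aacbbccc": accepted
"bbaaacca": accepted
"ccaacb": accepted

4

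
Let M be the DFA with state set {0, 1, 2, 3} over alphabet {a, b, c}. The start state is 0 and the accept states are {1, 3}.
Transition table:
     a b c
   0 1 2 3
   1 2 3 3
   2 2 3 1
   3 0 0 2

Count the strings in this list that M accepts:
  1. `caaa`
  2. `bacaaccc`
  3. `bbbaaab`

1

`caaa`: rejected
`bacaaccc`: rejected
`bbbaaab`: accepted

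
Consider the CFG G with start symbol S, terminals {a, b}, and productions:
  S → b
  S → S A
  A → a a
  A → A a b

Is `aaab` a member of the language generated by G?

no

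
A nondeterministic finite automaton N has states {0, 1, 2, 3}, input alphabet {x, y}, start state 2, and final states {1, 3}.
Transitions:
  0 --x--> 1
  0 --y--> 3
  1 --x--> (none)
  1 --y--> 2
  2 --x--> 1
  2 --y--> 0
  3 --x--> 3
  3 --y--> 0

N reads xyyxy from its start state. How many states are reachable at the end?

1

Start: {2}
read x: {1}
read y: {2}
read y: {0}
read x: {1}
read y: {2}
Final reachable set {2} has 1 state.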